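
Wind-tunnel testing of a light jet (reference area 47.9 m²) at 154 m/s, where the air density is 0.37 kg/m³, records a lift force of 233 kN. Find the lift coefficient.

From L = ½ρv²S·CL, rearranging gives CL = 2L/(ρv²S).
CL = 2 × 2.33×10^5 / (0.37 × 154² × 47.9) = 1.11

CL = 1.11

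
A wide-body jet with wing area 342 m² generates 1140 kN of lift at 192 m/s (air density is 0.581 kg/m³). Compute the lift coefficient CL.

CL = 0.311

From L = ½ρv²S·CL, rearranging gives CL = 2L/(ρv²S).
CL = 2 × 1.14×10^6 / (0.581 × 192² × 342) = 0.311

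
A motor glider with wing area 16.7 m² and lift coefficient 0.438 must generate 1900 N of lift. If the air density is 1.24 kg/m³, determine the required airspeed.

v = 20.5 m/s

L = ½ρv²S·CL ⇒ v = √(2L/(ρ·S·CL))
v = √(2 × 1900 / (1.24 × 16.7 × 0.438)) = √419 = 20.5 m/s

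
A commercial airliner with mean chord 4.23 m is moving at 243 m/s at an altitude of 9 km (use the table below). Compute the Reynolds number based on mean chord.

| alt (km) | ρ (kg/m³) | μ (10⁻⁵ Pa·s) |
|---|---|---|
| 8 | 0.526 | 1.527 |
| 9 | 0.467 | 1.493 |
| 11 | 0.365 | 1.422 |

At 9 km, from the table: ρ = 0.467 kg/m³, μ = 1.493×10⁻⁵ Pa·s.
Re = ρ·v·c/μ = 0.467 × 243 × 4.23 / (1.493×10⁻⁵) = 3.22×10^7

Re = 3.22×10^7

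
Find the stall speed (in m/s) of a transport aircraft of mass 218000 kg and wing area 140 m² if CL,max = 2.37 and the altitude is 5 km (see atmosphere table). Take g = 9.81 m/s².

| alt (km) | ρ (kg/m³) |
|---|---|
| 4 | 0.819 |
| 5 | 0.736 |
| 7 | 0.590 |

At 5 km, from the table: ρ = 0.736 kg/m³.
Stall occurs when L = W at CL,max. W = mg = 218000 × 9.81 = 2.139×10^6 N.
V_stall = √(2W/(ρ·S·CL,max)) = √(2 × 2.139×10^6 / (0.736 × 140 × 2.37))
V_stall = √17510 = 132 m/s

V_stall = 132 m/s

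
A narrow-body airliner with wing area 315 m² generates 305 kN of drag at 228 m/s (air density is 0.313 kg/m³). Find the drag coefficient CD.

From D = ½ρv²S·CD, rearranging gives CD = 2D/(ρv²S).
CD = 2 × 3.05×10^5 / (0.313 × 228² × 315) = 0.119

CD = 0.119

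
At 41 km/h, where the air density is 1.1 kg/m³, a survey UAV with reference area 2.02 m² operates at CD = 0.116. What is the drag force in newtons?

Convert speed: v = 41 km/h ÷ 3.6 = 11.39 m/s.
D = ½ρv²S·CD = ½ × 1.1 × 11.39² × 2.02 × 0.116 = 16.7 N

D = 16.7 N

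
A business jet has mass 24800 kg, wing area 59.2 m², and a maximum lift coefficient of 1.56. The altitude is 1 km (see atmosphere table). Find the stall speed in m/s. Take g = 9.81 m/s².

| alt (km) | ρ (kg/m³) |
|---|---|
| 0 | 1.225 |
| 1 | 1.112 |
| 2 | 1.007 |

At 1 km, from the table: ρ = 1.112 kg/m³.
Weight W = mg = 24800 × 9.81 = 2.433×10^5 N.
V_stall = √(2W/(ρ·S·CL,max)) = √(2 × 2.433×10^5 / (1.112 × 59.2 × 1.56))
V_stall = √4738 = 68.8 m/s

V_stall = 68.8 m/s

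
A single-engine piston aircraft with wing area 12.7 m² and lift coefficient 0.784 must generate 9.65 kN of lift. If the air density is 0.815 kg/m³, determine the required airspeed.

v = 48.8 m/s

L = ½ρv²S·CL ⇒ v = √(2L/(ρ·S·CL))
v = √(2 × 9650 / (0.815 × 12.7 × 0.784)) = √2378 = 48.8 m/s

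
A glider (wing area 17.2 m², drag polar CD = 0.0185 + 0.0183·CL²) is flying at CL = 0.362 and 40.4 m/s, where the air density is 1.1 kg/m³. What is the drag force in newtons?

D = 323 N

CD = 0.0185 + 0.0183 × 0.362² = 0.0209
D = ½ρv²S·CD = ½ × 1.1 × 40.4² × 17.2 × 0.0209 = 323 N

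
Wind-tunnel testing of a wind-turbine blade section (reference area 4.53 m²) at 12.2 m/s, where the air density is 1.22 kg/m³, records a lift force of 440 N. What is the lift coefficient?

From L = ½ρv²S·CL, rearranging gives CL = 2L/(ρv²S).
CL = 2 × 440 / (1.22 × 12.2² × 4.53) = 1.07

CL = 1.07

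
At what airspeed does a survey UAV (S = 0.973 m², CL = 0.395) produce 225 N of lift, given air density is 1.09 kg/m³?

L = ½ρv²S·CL ⇒ v = √(2L/(ρ·S·CL))
v = √(2 × 225 / (1.09 × 0.973 × 0.395)) = √1074 = 32.8 m/s

v = 32.8 m/s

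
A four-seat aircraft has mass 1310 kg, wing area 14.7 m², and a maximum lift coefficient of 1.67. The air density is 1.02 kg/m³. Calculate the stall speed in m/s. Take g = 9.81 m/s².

V_stall = 32 m/s

At stall, lift equals weight: L = W = m·g = 1310 × 9.81 = 12850 N.
V_stall = √(2W/(ρ·S·CL,max)) = √(2 × 12850 / (1.02 × 14.7 × 1.67))
V_stall = √1026 = 32 m/s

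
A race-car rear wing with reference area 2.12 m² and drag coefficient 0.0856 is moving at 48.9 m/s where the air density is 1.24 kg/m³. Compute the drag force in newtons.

D = 269 N

D = ½ρv²S·CD = ½ × 1.24 × 48.9² × 2.12 × 0.0856 = 269 N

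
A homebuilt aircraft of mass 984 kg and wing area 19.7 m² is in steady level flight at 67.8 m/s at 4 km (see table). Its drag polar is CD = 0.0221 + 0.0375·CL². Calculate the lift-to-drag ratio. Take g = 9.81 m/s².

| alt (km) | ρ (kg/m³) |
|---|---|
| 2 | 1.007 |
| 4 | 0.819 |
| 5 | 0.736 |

L/D = 10.6

At 4 km, from the table: ρ = 0.819 kg/m³.
Level flight ⇒ L = W = m·g = 984 × 9.81 = 9653 N.
q = ½ρv² = ½ × 0.819 × 67.8² = 1882 Pa.
Required CL = L/(qS) = 9653/(1882·19.7) = 0.2603.
CD = 0.0221 + 0.0375 × 0.2603² = 0.02464.
L/D = CL/CD = 0.2603 / 0.02464 = 10.6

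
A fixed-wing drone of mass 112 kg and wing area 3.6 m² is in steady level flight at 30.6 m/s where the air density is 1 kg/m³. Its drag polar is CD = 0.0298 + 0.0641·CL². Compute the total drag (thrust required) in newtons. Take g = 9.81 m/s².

Weight W = mg = 112 × 9.81 = 1098.7 N; in level flight L = W.
q = ½ρv² = ½ × 1 × 30.6² = 468.2 Pa.
CL = W/(q·S) = 1098.7 / (468.2 × 3.6) = 0.6519.
CD = 0.0298 + 0.0641 × 0.6519² = 0.05704.
D = q·S·CD = 468.2 × 3.6 × 0.05704 = 96.14 N

D = 96.1 N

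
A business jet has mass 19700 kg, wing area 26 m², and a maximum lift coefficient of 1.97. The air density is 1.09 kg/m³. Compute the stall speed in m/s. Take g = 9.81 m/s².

At stall, lift equals weight: L = W = m·g = 19700 × 9.81 = 1.933×10^5 N.
From L = ½ρV²S·CL,max = W: V_stall = √(2W/(ρSCL,max)) = √(2·1.933×10^5/(1.09·26·1.97))
V_stall = √6923 = 83.2 m/s

V_stall = 83.2 m/s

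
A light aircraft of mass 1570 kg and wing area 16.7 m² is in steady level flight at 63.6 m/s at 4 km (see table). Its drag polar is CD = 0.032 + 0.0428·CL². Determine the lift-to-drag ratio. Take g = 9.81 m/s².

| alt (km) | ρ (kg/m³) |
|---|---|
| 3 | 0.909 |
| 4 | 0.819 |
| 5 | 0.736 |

L/D = 12.3

At 4 km, from the table: ρ = 0.819 kg/m³.
Level flight ⇒ L = W = m·g = 1570 × 9.81 = 15402 N.
Dynamic pressure q = 0.5 × 0.819 × 63.6² = 1656 Pa.
CL = W/(q·S) = 15402 / (1656 × 16.7) = 0.5568.
CD = 0.032 + 0.0428 × 0.5568² = 0.04527.
L/D = CL/CD = 0.5568 / 0.04527 = 12.3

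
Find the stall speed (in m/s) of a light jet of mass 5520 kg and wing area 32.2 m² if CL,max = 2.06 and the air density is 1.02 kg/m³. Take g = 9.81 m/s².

V_stall = 40 m/s

Stall occurs when L = W at CL,max. W = mg = 5520 × 9.81 = 54150 N.
V_stall = √(2W/(ρ·S·CL,max)) = √(2 × 54150 / (1.02 × 32.2 × 2.06))
V_stall = √1601 = 40 m/s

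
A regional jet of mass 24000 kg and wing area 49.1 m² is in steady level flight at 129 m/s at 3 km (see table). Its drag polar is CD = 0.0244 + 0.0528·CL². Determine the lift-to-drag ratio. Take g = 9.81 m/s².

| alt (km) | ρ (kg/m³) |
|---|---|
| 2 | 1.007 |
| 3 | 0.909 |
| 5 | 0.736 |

L/D = 13.9

At 3 km, from the table: ρ = 0.909 kg/m³.
In steady level flight, lift balances weight: W = mg = 24000 × 9.81 = 2.3544×10^5 N.
q = ½ρv² = ½ × 0.909 × 129² = 7563 Pa.
CL = W/(q·S) = 2.3544×10^5 / (7563 × 49.1) = 0.634.
CD = 0.0244 + 0.0528 × 0.634² = 0.04562.
L/D = CL/CD = 0.634 / 0.04562 = 13.9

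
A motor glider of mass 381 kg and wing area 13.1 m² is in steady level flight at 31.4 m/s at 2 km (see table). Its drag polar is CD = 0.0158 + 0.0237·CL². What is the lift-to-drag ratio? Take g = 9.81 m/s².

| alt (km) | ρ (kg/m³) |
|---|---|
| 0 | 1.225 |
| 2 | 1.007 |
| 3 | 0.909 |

L/D = 24.3

At 2 km, from the table: ρ = 1.007 kg/m³.
Weight W = mg = 381 × 9.81 = 3737.6 N; in level flight L = W.
Dynamic pressure q = 0.5 × 1.007 × 31.4² = 496.4 Pa.
CL = W/(q·S) = 3737.6 / (496.4 × 13.1) = 0.5747.
CD = 0.0158 + 0.0237 × 0.5747² = 0.02363.
L/D = CL/CD = 0.5747 / 0.02363 = 24.3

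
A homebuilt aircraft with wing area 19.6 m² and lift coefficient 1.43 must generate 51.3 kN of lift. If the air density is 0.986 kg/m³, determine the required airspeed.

v = 60.9 m/s

L = ½ρv²S·CL ⇒ v = √(2L/(ρ·S·CL))
v = √(2 × 51300 / (0.986 × 19.6 × 1.43)) = √3713 = 60.9 m/s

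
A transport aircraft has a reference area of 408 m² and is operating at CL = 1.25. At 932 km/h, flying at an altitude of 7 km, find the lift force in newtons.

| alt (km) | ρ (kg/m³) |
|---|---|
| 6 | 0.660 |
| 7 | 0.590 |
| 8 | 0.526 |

At 7 km, from the table: ρ = 0.590 kg/m³.
Convert speed: v = 932 km/h ÷ 3.6 = 258.9 m/s.
L = ½ρv²S·CL = ½ × 0.59 × 258.9² × 408 × 1.25 = 1.01×10^7 N ≈ 10100 kN

L = 1.01×10^7 N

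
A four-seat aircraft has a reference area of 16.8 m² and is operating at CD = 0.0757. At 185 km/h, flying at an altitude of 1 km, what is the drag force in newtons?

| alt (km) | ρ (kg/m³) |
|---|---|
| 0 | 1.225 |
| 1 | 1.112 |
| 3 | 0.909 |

D = 1870 N

At 1 km, from the table: ρ = 1.112 kg/m³.
Convert speed: v = 185 km/h ÷ 3.6 = 51.39 m/s.
Dynamic pressure q = ½ρv² = ½ × 1.112 × 51.39² = 1468 Pa.
D = q·S·CD = 1468 × 16.8 × 0.0757 = 1870 N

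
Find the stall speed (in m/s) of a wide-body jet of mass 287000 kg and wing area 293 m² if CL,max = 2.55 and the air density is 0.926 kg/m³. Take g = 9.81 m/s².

At stall, lift equals weight: L = W = m·g = 287000 × 9.81 = 2.815×10^6 N.
From L = ½ρV²S·CL,max = W: V_stall = √(2W/(ρSCL,max)) = √(2·2.815×10^6/(0.926·293·2.55))
V_stall = √8139 = 90.2 m/s

V_stall = 90.2 m/s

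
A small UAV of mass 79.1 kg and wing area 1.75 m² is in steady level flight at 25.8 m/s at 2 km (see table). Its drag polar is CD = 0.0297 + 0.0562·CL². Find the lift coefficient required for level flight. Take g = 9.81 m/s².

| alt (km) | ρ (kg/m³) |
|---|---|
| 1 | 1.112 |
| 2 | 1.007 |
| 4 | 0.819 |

CL = 1.32

At 2 km, from the table: ρ = 1.007 kg/m³.
Weight W = mg = 79.1 × 9.81 = 775.97 N; in level flight L = W.
q = ½ρv² = ½ × 1.007 × 25.8² = 335.1 Pa.
CL = W/(q·S) = 775.97 / (335.1 × 1.75) = 1.323.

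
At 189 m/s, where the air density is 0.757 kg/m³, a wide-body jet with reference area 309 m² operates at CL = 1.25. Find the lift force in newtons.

L = 5.22×10^6 N

Dynamic pressure q = ½ρv² = ½ × 0.757 × 189² = 13520 Pa.
L = q·S·CL = 13520 × 309 × 1.25 = 5.22×10^6 N ≈ 5220 kN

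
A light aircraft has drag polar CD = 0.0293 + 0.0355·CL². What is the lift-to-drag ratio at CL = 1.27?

CD = 0.0293 + 0.0355 × 1.27² = 0.08656
L/D = CL/CD = 1.27 / 0.08656 = 14.7

L/D = 14.7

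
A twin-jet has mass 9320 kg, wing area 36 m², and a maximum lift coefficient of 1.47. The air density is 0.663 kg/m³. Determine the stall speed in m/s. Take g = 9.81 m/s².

V_stall = 72.2 m/s

Weight W = mg = 9320 × 9.81 = 91430 N.
V_stall = √(2W/(ρ·S·CL,max)) = √(2 × 91430 / (0.663 × 36 × 1.47))
V_stall = √5212 = 72.2 m/s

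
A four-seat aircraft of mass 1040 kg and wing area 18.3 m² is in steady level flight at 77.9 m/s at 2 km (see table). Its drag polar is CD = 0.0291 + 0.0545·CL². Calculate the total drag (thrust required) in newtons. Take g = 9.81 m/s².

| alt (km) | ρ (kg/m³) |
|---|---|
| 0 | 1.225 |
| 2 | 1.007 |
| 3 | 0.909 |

At 2 km, from the table: ρ = 1.007 kg/m³.
Weight W = mg = 1040 × 9.81 = 10202 N; in level flight L = W.
q = ½ρv² = ½ × 1.007 × 77.9² = 3055 Pa.
CL = 2W/(ρv²S) = 2×10202/(1.007×77.9²×18.3) = 0.1825.
CD = 0.0291 + 0.0545 × 0.1825² = 0.03091.
D = q·S·CD = 3055 × 18.3 × 0.03091 = 1729 N

D = 1730 N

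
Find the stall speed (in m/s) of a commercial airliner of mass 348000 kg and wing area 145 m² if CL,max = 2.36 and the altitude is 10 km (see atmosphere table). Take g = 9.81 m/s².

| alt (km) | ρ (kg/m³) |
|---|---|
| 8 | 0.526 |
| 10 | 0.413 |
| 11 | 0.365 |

V_stall = 220 m/s

At 10 km, from the table: ρ = 0.413 kg/m³.
Weight W = mg = 348000 × 9.81 = 3.414×10^6 N.
V_stall = √(2W/(ρ·S·CL,max)) = √(2 × 3.414×10^6 / (0.413 × 145 × 2.36))
V_stall = √48310 = 220 m/s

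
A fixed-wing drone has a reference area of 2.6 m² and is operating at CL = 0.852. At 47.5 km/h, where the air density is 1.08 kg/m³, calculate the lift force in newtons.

L = 208 N

Convert speed: v = 47.5 km/h ÷ 3.6 = 13.19 m/s.
Dynamic pressure q = ½ρv² = ½ × 1.08 × 13.19² = 94.01 Pa.
L = q·S·CL = 94.01 × 2.6 × 0.852 = 208 N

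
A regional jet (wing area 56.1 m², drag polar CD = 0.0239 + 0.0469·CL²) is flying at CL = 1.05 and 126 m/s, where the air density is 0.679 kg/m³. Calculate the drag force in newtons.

D = 22900 N

CD = 0.0239 + 0.0469 × 1.05² = 0.07561
D = ½ρv²S·CD = ½ × 0.679 × 126² × 56.1 × 0.07561 = 22900 N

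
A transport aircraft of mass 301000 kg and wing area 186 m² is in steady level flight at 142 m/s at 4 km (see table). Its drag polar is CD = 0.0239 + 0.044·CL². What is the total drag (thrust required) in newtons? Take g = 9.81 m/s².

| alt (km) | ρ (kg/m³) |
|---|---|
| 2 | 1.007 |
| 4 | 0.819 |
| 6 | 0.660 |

At 4 km, from the table: ρ = 0.819 kg/m³.
In steady level flight, lift balances weight: W = mg = 301000 × 9.81 = 2.9528×10^6 N.
Dynamic pressure q = 0.5 × 0.819 × 142² = 8257 Pa.
CL = 2W/(ρv²S) = 2×2.9528×10^6/(0.819×142²×186) = 1.923.
CD = 0.0239 + 0.044 × 1.923² = 0.1865.
D = q·S·CD = 8257 × 186 × 0.1865 = 2.865×10^5 N

D = 2.86×10^5 N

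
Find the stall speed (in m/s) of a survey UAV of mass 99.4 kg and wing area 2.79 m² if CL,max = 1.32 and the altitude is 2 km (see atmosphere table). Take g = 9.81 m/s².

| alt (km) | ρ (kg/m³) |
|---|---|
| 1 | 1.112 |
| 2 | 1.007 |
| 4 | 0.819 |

V_stall = 22.9 m/s

At 2 km, from the table: ρ = 1.007 kg/m³.
Weight W = mg = 99.4 × 9.81 = 975.1 N.
From L = ½ρV²S·CL,max = W: V_stall = √(2W/(ρSCL,max)) = √(2·975.1/(1.007·2.79·1.32))
V_stall = √525.9 = 22.9 m/s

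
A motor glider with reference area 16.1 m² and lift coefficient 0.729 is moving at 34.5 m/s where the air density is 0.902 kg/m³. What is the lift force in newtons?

L = ½ρv²S·CL = ½ × 0.902 × 34.5² × 16.1 × 0.729 = 6300 N ≈ 6.3 kN

L = 6300 N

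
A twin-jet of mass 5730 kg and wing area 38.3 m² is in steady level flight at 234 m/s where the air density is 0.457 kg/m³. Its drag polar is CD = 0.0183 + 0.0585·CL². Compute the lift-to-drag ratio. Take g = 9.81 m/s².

In steady level flight, lift balances weight: W = mg = 5730 × 9.81 = 56211 N.
q = ½ρv² = ½ × 0.457 × 234² = 12510 Pa.
CL = 2W/(ρv²S) = 2×56211/(0.457×234²×38.3) = 0.1173.
CD = 0.0183 + 0.0585 × 0.1173² = 0.0191.
L/D = CL/CD = 0.1173 / 0.0191 = 6.14

L/D = 6.14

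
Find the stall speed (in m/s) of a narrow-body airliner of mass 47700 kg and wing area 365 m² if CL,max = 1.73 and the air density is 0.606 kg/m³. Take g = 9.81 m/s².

V_stall = 49.5 m/s

Weight W = mg = 47700 × 9.81 = 4.679×10^5 N.
From L = ½ρV²S·CL,max = W: V_stall = √(2W/(ρSCL,max)) = √(2·4.679×10^5/(0.606·365·1.73))
V_stall = √2446 = 49.5 m/s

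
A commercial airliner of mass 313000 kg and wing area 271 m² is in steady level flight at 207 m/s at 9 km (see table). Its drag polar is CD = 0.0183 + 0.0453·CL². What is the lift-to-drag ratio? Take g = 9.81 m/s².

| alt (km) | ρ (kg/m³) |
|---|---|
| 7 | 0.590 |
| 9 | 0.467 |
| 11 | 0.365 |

L/D = 14.8

At 9 km, from the table: ρ = 0.467 kg/m³.
Level flight ⇒ L = W = m·g = 313000 × 9.81 = 3.0705×10^6 N.
q = ½ρv² = ½ × 0.467 × 207² = 10010 Pa.
Required CL = L/(qS) = 3.0705×10^6/(10010·271) = 1.132.
CD = 0.0183 + 0.0453 × 1.132² = 0.07639.
L/D = CL/CD = 1.132 / 0.07639 = 14.8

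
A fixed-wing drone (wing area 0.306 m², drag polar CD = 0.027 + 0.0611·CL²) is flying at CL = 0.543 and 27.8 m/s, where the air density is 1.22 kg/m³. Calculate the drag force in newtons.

CD = 0.027 + 0.0611 × 0.543² = 0.04502
D = ½ρv²S·CD = ½ × 1.22 × 27.8² × 0.306 × 0.04502 = 6.49 N

D = 6.49 N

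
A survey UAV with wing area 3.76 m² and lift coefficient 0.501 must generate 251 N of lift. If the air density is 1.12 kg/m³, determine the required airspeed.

L = ½ρv²S·CL ⇒ v = √(2L/(ρ·S·CL))
v = √(2 × 251 / (1.12 × 3.76 × 0.501)) = √237.9 = 15.4 m/s

v = 15.4 m/s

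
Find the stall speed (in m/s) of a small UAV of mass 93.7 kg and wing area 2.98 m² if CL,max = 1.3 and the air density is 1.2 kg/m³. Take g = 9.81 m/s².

V_stall = 19.9 m/s

At stall, lift equals weight: L = W = m·g = 93.7 × 9.81 = 919.2 N.
V_stall = √(2W/(ρ·S·CL,max)) = √(2 × 919.2 / (1.2 × 2.98 × 1.3))
V_stall = √395.5 = 19.9 m/s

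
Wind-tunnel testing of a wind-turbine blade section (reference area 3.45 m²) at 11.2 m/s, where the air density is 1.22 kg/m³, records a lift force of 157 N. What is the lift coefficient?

From L = ½ρv²S·CL, rearranging gives CL = 2L/(ρv²S).
CL = 2 × 157 / (1.22 × 11.2² × 3.45) = 0.595

CL = 0.595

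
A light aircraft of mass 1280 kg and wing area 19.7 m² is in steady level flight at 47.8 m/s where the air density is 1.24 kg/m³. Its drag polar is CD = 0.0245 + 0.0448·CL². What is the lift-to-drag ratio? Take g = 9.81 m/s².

Weight W = mg = 1280 × 9.81 = 12557 N; in level flight L = W.
q = ½ρv² = ½ × 1.24 × 47.8² = 1417 Pa.
CL = 2W/(ρv²S) = 2×12557/(1.24×47.8²×19.7) = 0.45.
CD = 0.0245 + 0.0448 × 0.45² = 0.03357.
L/D = CL/CD = 0.45 / 0.03357 = 13.4

L/D = 13.4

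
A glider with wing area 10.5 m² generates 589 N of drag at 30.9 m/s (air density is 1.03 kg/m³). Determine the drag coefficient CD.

From D = ½ρv²S·CD, rearranging gives CD = 2D/(ρv²S).
CD = 2 × 589 / (1.03 × 30.9² × 10.5) = 0.114

CD = 0.114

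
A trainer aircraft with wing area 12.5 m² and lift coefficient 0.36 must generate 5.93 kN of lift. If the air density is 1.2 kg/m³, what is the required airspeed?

L = ½ρv²S·CL ⇒ v = √(2L/(ρ·S·CL))
v = √(2 × 5930 / (1.2 × 12.5 × 0.36)) = √2196 = 46.9 m/s

v = 46.9 m/s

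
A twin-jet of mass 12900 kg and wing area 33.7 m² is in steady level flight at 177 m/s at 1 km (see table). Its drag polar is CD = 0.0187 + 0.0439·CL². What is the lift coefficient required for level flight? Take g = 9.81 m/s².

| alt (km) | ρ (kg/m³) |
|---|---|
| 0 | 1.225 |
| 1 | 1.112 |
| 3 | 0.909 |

CL = 0.216

At 1 km, from the table: ρ = 1.112 kg/m³.
In steady level flight, lift balances weight: W = mg = 12900 × 9.81 = 1.2655×10^5 N.
q = ½ρv² = ½ × 1.112 × 177² = 17420 Pa.
CL = 2W/(ρv²S) = 2×1.2655×10^5/(1.112×177²×33.7) = 0.2156.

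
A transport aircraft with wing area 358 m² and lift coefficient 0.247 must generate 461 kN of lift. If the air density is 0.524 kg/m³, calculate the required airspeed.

L = ½ρv²S·CL ⇒ v = √(2L/(ρ·S·CL))
v = √(2 × 4.61×10^5 / (0.524 × 358 × 0.247)) = √19900 = 141 m/s

v = 141 m/s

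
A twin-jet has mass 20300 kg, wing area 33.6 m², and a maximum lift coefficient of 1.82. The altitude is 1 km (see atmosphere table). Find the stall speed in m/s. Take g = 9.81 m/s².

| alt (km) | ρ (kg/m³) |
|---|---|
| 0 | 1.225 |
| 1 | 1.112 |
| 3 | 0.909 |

V_stall = 76.5 m/s

At 1 km, from the table: ρ = 1.112 kg/m³.
At stall, lift equals weight: L = W = m·g = 20300 × 9.81 = 1.991×10^5 N.
V_stall = √(2W/(ρ·S·CL,max)) = √(2 × 1.991×10^5 / (1.112 × 33.6 × 1.82))
V_stall = √5857 = 76.5 m/s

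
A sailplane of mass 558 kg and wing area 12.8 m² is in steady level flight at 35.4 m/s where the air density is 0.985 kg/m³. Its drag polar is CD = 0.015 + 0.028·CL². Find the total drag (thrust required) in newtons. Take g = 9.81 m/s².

In steady level flight, lift balances weight: W = mg = 558 × 9.81 = 5474 N.
q = ½ρv² = ½ × 0.985 × 35.4² = 617.2 Pa.
Required CL = L/(qS) = 5474/(617.2·12.8) = 0.6929.
CD = 0.015 + 0.028 × 0.6929² = 0.02844.
D = q·S·CD = 617.2 × 12.8 × 0.02844 = 224.7 N

D = 225 N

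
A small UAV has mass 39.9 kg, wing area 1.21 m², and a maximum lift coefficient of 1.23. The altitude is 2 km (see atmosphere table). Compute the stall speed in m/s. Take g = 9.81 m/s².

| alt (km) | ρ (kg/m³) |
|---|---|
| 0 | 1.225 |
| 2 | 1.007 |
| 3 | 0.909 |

At 2 km, from the table: ρ = 1.007 kg/m³.
Stall occurs when L = W at CL,max. W = mg = 39.9 × 9.81 = 391.4 N.
From L = ½ρV²S·CL,max = W: V_stall = √(2W/(ρSCL,max)) = √(2·391.4/(1.007·1.21·1.23))
V_stall = √522.3 = 22.9 m/s

V_stall = 22.9 m/s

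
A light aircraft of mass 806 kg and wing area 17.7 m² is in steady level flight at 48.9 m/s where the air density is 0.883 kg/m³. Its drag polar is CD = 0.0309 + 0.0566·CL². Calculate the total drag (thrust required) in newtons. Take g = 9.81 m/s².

Weight W = mg = 806 × 9.81 = 7906.9 N; in level flight L = W.
Dynamic pressure q = 0.5 × 0.883 × 48.9² = 1056 Pa.
CL = 2W/(ρv²S) = 2×7906.9/(0.883×48.9²×17.7) = 0.4231.
CD = 0.0309 + 0.0566 × 0.4231² = 0.04103.
D = q·S·CD = 1056 × 17.7 × 0.04103 = 766.8 N

D = 767 N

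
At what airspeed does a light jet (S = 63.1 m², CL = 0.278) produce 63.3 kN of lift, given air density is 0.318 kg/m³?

v = 151 m/s

L = ½ρv²S·CL ⇒ v = √(2L/(ρ·S·CL))
v = √(2 × 63300 / (0.318 × 63.1 × 0.278)) = √22700 = 151 m/s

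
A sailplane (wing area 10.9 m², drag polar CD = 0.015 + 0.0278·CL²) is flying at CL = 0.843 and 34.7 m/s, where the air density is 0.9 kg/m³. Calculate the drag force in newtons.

D = 205 N

CD = 0.015 + 0.0278 × 0.843² = 0.03476
D = ½ρv²S·CD = ½ × 0.9 × 34.7² × 10.9 × 0.03476 = 205 N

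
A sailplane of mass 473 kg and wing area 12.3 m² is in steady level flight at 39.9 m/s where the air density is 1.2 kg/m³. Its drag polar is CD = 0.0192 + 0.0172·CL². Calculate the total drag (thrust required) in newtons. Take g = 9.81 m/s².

In steady level flight, lift balances weight: W = mg = 473 × 9.81 = 4640.1 N.
q = ½ρv² = ½ × 1.2 × 39.9² = 955.2 Pa.
CL = 2W/(ρv²S) = 2×4640.1/(1.2×39.9²×12.3) = 0.3949.
CD = 0.0192 + 0.0172 × 0.3949² = 0.02188.
D = q·S·CD = 955.2 × 12.3 × 0.02188 = 257.1 N

D = 257 N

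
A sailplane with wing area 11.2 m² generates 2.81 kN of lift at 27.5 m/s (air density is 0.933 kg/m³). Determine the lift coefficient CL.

CL = 0.711

From L = ½ρv²S·CL, rearranging gives CL = 2L/(ρv²S).
CL = 2 × 2810 / (0.933 × 27.5² × 11.2) = 0.711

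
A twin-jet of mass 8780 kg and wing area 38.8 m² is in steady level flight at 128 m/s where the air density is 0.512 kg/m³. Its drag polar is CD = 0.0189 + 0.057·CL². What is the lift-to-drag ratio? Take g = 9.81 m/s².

In steady level flight, lift balances weight: W = mg = 8780 × 9.81 = 86132 N.
q = ½ρv² = ½ × 0.512 × 128² = 4194 Pa.
CL = W/(q·S) = 86132 / (4194 × 38.8) = 0.5293.
CD = 0.0189 + 0.057 × 0.5293² = 0.03487.
L/D = CL/CD = 0.5293 / 0.03487 = 15.2

L/D = 15.2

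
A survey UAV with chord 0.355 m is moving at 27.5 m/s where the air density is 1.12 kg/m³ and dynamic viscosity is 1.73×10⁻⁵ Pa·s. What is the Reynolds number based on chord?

Re = 6.32×10^5

Re = ρ·v·c/μ = 1.12 × 27.5 × 0.355 / (1.73×10⁻⁵) = 6.32×10^5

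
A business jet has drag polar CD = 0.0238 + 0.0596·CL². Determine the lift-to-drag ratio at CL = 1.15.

CD = 0.0238 + 0.0596 × 1.15² = 0.1026
L/D = CL/CD = 1.15 / 0.1026 = 11.2

L/D = 11.2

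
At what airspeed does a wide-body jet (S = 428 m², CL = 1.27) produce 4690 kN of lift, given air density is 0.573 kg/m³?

v = 174 m/s

L = ½ρv²S·CL ⇒ v = √(2L/(ρ·S·CL))
v = √(2 × 4.69×10^6 / (0.573 × 428 × 1.27)) = √30120 = 174 m/s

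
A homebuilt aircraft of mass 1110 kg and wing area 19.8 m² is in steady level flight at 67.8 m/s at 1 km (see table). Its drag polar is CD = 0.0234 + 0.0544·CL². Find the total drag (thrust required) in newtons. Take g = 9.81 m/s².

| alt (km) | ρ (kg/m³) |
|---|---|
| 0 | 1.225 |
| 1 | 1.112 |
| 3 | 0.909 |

At 1 km, from the table: ρ = 1.112 kg/m³.
In steady level flight, lift balances weight: W = mg = 1110 × 9.81 = 10889 N.
Dynamic pressure q = 0.5 × 1.112 × 67.8² = 2556 Pa.
CL = W/(q·S) = 10889 / (2556 × 19.8) = 0.2152.
CD = 0.0234 + 0.0544 × 0.2152² = 0.02592.
D = q·S·CD = 2556 × 19.8 × 0.02592 = 1312 N

D = 1310 N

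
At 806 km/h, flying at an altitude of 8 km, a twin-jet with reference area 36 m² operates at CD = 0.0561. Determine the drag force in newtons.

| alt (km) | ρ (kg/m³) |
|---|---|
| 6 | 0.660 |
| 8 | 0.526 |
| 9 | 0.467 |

D = 26600 N

At 8 km, from the table: ρ = 0.526 kg/m³.
Convert speed: v = 806 km/h ÷ 3.6 = 223.9 m/s.
D = ½ρv²S·CD = ½ × 0.526 × 223.9² × 36 × 0.0561 = 26600 N ≈ 26.6 kN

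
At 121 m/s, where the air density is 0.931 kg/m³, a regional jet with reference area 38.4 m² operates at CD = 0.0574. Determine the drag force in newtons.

D = 15000 N

Dynamic pressure q = ½ρv² = ½ × 0.931 × 121² = 6815 Pa.
D = q·S·CD = 6815 × 38.4 × 0.0574 = 15000 N ≈ 15 kN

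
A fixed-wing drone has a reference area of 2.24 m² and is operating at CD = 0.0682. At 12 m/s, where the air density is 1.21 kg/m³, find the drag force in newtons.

D = 13.3 N

D = ½ρv²S·CD = ½ × 1.21 × 12² × 2.24 × 0.0682 = 13.3 N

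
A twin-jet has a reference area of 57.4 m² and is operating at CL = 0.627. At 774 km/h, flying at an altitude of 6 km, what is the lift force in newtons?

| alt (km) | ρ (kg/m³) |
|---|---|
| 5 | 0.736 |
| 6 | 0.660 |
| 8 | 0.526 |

L = 5.49×10^5 N

At 6 km, from the table: ρ = 0.660 kg/m³.
Convert speed: v = 774 km/h ÷ 3.6 = 215 m/s.
Dynamic pressure q = ½ρv² = ½ × 0.66 × 215² = 15250 Pa.
L = q·S·CL = 15250 × 57.4 × 0.627 = 5.49×10^5 N ≈ 549 kN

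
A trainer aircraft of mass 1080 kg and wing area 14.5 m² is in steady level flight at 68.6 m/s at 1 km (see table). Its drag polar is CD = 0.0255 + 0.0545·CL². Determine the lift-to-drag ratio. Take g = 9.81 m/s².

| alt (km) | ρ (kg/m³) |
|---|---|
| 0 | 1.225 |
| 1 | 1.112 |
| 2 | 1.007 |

L/D = 9.39

At 1 km, from the table: ρ = 1.112 kg/m³.
Weight W = mg = 1080 × 9.81 = 10595 N; in level flight L = W.
Dynamic pressure q = 0.5 × 1.112 × 68.6² = 2617 Pa.
CL = 2W/(ρv²S) = 2×10595/(1.112×68.6²×14.5) = 0.2793.
CD = 0.0255 + 0.0545 × 0.2793² = 0.02975.
L/D = CL/CD = 0.2793 / 0.02975 = 9.39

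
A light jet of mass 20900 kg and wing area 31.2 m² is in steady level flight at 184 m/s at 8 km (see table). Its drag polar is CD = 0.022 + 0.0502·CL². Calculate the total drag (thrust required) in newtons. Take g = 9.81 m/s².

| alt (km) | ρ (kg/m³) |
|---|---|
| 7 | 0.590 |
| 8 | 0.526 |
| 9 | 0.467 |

At 8 km, from the table: ρ = 0.526 kg/m³.
Level flight ⇒ L = W = m·g = 20900 × 9.81 = 2.0503×10^5 N.
q = ½ρv² = ½ × 0.526 × 184² = 8904 Pa.
CL = W/(q·S) = 2.0503×10^5 / (8904 × 31.2) = 0.738.
CD = 0.022 + 0.0502 × 0.738² = 0.04934.
D = q·S·CD = 8904 × 31.2 × 0.04934 = 13710 N

D = 13700 N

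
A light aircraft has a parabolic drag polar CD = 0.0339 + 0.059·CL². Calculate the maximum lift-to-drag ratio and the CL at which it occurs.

For CD = CD0 + K·CL², (L/D)max occurs at CL* = √(CD0/K) and equals 1/(2√(K·CD0)).
(L/D)max = 1/(2√(0.059 × 0.0339)) = 1/(2 × 0.04472) = 11.2
CL* = √(0.0339/0.059) = 0.758

(L/D)max = 11.2, at CL = 0.758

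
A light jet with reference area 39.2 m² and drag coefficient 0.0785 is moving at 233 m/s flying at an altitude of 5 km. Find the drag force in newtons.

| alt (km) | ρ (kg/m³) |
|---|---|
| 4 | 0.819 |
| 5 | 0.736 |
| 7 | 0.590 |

D = 61500 N

At 5 km, from the table: ρ = 0.736 kg/m³.
Dynamic pressure q = ½ρv² = ½ × 0.736 × 233² = 19980 Pa.
D = q·S·CD = 19980 × 39.2 × 0.0785 = 61500 N ≈ 61.5 kN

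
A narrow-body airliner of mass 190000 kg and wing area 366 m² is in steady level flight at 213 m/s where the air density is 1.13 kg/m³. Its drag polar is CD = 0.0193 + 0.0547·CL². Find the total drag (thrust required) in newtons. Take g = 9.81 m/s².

Level flight ⇒ L = W = m·g = 190000 × 9.81 = 1.8639×10^6 N.
Dynamic pressure q = 0.5 × 1.13 × 213² = 25630 Pa.
CL = 2W/(ρv²S) = 2×1.8639×10^6/(1.13×213²×366) = 0.1987.
CD = 0.0193 + 0.0547 × 0.1987² = 0.02146.
D = q·S·CD = 25630 × 366 × 0.02146 = 2.013×10^5 N

D = 2.01×10^5 N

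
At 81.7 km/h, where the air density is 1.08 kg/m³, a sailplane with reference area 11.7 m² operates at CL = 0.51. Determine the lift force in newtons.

Convert speed: v = 81.7 km/h ÷ 3.6 = 22.69 m/s.
Dynamic pressure q = ½ρv² = ½ × 1.08 × 22.69² = 278.1 Pa.
L = q·S·CL = 278.1 × 11.7 × 0.51 = 1660 N

L = 1660 N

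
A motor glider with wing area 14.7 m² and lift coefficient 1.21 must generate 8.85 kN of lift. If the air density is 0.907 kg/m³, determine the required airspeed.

L = ½ρv²S·CL ⇒ v = √(2L/(ρ·S·CL))
v = √(2 × 8850 / (0.907 × 14.7 × 1.21)) = √1097 = 33.1 m/s

v = 33.1 m/s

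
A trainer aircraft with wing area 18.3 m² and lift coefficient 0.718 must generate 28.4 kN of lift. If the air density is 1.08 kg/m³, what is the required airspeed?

v = 63.3 m/s

L = ½ρv²S·CL ⇒ v = √(2L/(ρ·S·CL))
v = √(2 × 28400 / (1.08 × 18.3 × 0.718)) = √4003 = 63.3 m/s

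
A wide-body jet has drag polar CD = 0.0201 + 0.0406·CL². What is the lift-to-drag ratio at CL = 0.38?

CD = 0.0201 + 0.0406 × 0.38² = 0.02596
L/D = CL/CD = 0.38 / 0.02596 = 14.6

L/D = 14.6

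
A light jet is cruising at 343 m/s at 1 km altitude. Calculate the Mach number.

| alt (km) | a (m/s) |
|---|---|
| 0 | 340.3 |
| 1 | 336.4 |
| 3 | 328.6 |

M = 1.02

At 1 km, from the table: a = 336.4 m/s.
M = v/a = 343 / 336.4 = 1.02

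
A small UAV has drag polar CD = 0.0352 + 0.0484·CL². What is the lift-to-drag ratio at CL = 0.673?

CD = 0.0352 + 0.0484 × 0.673² = 0.05712
L/D = CL/CD = 0.673 / 0.05712 = 11.8

L/D = 11.8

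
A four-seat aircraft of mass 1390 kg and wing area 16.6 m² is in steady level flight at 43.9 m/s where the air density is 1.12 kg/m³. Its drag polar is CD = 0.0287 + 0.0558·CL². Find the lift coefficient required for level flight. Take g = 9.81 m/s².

CL = 0.761

Weight W = mg = 1390 × 9.81 = 13636 N; in level flight L = W.
q = ½ρv² = ½ × 1.12 × 43.9² = 1079 Pa.
Required CL = L/(qS) = 13636/(1079·16.6) = 0.7611.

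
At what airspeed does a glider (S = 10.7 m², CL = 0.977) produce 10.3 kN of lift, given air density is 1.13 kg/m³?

v = 41.8 m/s

L = ½ρv²S·CL ⇒ v = √(2L/(ρ·S·CL))
v = √(2 × 10300 / (1.13 × 10.7 × 0.977)) = √1744 = 41.8 m/s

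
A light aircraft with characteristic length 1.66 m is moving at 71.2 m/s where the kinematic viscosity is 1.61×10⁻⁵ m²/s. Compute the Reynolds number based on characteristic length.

Re = 7.34×10^6

Re = v·c/ν = 71.2 × 1.66 / (1.61×10⁻⁵) = 7.34×10^6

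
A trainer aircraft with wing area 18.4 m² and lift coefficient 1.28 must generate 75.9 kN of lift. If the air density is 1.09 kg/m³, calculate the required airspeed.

v = 76.9 m/s

L = ½ρv²S·CL ⇒ v = √(2L/(ρ·S·CL))
v = √(2 × 75900 / (1.09 × 18.4 × 1.28)) = √5913 = 76.9 m/s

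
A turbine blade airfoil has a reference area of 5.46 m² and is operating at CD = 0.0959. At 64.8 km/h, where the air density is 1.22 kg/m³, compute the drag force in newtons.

D = 103 N

Convert speed: v = 64.8 km/h ÷ 3.6 = 18 m/s.
D = ½ρv²S·CD = ½ × 1.22 × 18² × 5.46 × 0.0959 = 103 N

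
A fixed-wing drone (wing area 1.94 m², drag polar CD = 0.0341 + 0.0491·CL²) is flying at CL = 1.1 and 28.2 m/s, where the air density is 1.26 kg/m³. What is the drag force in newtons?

D = 90.9 N

CD = 0.0341 + 0.0491 × 1.1² = 0.09351
D = ½ρv²S·CD = ½ × 1.26 × 28.2² × 1.94 × 0.09351 = 90.9 N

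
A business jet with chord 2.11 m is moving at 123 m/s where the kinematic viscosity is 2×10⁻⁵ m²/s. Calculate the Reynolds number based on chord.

Re = v·c/ν = 123 × 2.11 / (2×10⁻⁵) = 1.3×10^7

Re = 1.3×10^7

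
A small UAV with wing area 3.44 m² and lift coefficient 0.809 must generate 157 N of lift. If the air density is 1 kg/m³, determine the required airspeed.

L = ½ρv²S·CL ⇒ v = √(2L/(ρ·S·CL))
v = √(2 × 157 / (1 × 3.44 × 0.809)) = √112.8 = 10.6 m/s

v = 10.6 m/s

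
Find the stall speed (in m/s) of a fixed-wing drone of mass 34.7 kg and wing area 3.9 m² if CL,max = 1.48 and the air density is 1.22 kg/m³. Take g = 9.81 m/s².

V_stall = 9.83 m/s

At stall, lift equals weight: L = W = m·g = 34.7 × 9.81 = 340.4 N.
From L = ½ρV²S·CL,max = W: V_stall = √(2W/(ρSCL,max)) = √(2·340.4/(1.22·3.9·1.48))
V_stall = √96.68 = 9.83 m/s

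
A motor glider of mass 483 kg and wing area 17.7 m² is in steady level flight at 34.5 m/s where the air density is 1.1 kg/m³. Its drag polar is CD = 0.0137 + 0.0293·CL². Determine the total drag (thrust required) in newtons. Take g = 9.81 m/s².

Level flight ⇒ L = W = m·g = 483 × 9.81 = 4738.2 N.
q = ½ρv² = ½ × 1.1 × 34.5² = 654.6 Pa.
Required CL = L/(qS) = 4738.2/(654.6·17.7) = 0.4089.
CD = 0.0137 + 0.0293 × 0.4089² = 0.0186.
D = q·S·CD = 654.6 × 17.7 × 0.0186 = 215.5 N

D = 216 N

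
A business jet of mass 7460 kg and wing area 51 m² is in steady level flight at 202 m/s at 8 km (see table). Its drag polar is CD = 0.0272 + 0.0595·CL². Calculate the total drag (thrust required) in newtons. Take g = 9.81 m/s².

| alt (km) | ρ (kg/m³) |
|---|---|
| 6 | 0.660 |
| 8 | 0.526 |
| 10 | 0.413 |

At 8 km, from the table: ρ = 0.526 kg/m³.
Level flight ⇒ L = W = m·g = 7460 × 9.81 = 73183 N.
q = ½ρv² = ½ × 0.526 × 202² = 10730 Pa.
Required CL = L/(qS) = 73183/(10730·51) = 0.1337.
CD = 0.0272 + 0.0595 × 0.1337² = 0.02826.
D = q·S·CD = 10730 × 51 × 0.02826 = 15470 N

D = 15500 N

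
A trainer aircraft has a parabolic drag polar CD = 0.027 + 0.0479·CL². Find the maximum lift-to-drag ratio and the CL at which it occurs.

For CD = CD0 + K·CL², (L/D)max occurs at CL* = √(CD0/K) and equals 1/(2√(K·CD0)).
(L/D)max = 1/(2√(0.0479 × 0.027)) = 1/(2 × 0.03596) = 13.9
CL* = √(0.027/0.0479) = 0.751

(L/D)max = 13.9, at CL = 0.751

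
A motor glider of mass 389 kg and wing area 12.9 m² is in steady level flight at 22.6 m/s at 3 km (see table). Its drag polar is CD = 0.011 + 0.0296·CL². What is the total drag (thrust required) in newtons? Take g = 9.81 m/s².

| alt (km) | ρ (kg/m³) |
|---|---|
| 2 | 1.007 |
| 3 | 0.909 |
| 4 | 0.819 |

D = 177 N

At 3 km, from the table: ρ = 0.909 kg/m³.
In steady level flight, lift balances weight: W = mg = 389 × 9.81 = 3816.1 N.
q = ½ρv² = ½ × 0.909 × 22.6² = 232.1 Pa.
CL = W/(q·S) = 3816.1 / (232.1 × 12.9) = 1.274.
CD = 0.011 + 0.0296 × 1.274² = 0.05907.
D = q·S·CD = 232.1 × 12.9 × 0.05907 = 176.9 N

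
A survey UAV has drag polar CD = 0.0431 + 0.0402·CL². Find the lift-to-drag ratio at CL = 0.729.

CD = 0.0431 + 0.0402 × 0.729² = 0.06446
L/D = CL/CD = 0.729 / 0.06446 = 11.3

L/D = 11.3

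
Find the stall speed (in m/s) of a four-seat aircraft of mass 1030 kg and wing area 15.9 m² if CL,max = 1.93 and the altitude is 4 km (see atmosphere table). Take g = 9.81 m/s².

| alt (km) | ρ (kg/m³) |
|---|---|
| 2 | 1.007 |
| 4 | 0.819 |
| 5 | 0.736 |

V_stall = 28.4 m/s

At 4 km, from the table: ρ = 0.819 kg/m³.
Weight W = mg = 1030 × 9.81 = 10100 N.
V_stall = √(2W/(ρ·S·CL,max)) = √(2 × 10100 / (0.819 × 15.9 × 1.93))
V_stall = √804.1 = 28.4 m/s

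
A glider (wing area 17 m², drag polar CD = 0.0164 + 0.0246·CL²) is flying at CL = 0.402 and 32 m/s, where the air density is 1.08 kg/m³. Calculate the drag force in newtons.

D = 192 N

CD = 0.0164 + 0.0246 × 0.402² = 0.02038
D = ½ρv²S·CD = ½ × 1.08 × 32² × 17 × 0.02038 = 192 N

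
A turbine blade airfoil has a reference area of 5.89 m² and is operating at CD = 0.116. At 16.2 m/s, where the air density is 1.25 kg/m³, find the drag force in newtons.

Dynamic pressure q = ½ρv² = ½ × 1.25 × 16.2² = 164 Pa.
D = q·S·CD = 164 × 5.89 × 0.116 = 112 N

D = 112 N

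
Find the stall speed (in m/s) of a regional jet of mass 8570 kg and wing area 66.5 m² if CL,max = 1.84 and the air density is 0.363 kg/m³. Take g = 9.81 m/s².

Weight W = mg = 8570 × 9.81 = 84070 N.
V_stall = √(2W/(ρ·S·CL,max)) = √(2 × 84070 / (0.363 × 66.5 × 1.84))
V_stall = √3786 = 61.5 m/s

V_stall = 61.5 m/s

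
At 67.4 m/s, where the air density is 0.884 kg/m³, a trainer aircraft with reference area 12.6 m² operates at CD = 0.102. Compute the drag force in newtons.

Dynamic pressure q = ½ρv² = ½ × 0.884 × 67.4² = 2008 Pa.
D = q·S·CD = 2008 × 12.6 × 0.102 = 2580 N

D = 2580 N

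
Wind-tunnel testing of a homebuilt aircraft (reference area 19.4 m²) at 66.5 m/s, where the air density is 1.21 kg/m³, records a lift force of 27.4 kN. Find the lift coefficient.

From L = ½ρv²S·CL, rearranging gives CL = 2L/(ρv²S).
CL = 2 × 27400 / (1.21 × 66.5² × 19.4) = 0.528

CL = 0.528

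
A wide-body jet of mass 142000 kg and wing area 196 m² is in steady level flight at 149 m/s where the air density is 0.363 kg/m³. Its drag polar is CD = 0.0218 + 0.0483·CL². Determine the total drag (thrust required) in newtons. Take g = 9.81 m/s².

In steady level flight, lift balances weight: W = mg = 142000 × 9.81 = 1.393×10^6 N.
Dynamic pressure q = 0.5 × 0.363 × 149² = 4029 Pa.
Required CL = L/(qS) = 1.393×10^6/(4029·196) = 1.764.
CD = 0.0218 + 0.0483 × 1.764² = 0.1721.
D = q·S·CD = 4029 × 196 × 0.1721 = 1.359×10^5 N

D = 1.36×10^5 N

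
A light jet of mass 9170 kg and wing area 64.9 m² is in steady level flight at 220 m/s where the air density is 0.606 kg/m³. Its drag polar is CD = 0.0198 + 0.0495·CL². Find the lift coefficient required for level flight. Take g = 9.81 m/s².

CL = 0.0945

Level flight ⇒ L = W = m·g = 9170 × 9.81 = 89958 N.
Dynamic pressure q = 0.5 × 0.606 × 220² = 14670 Pa.
CL = 2W/(ρv²S) = 2×89958/(0.606×220²×64.9) = 0.09452.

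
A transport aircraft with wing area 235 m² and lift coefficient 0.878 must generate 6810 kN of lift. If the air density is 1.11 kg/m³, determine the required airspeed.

L = ½ρv²S·CL ⇒ v = √(2L/(ρ·S·CL))
v = √(2 × 6.81×10^6 / (1.11 × 235 × 0.878)) = √59470 = 244 m/s

v = 244 m/s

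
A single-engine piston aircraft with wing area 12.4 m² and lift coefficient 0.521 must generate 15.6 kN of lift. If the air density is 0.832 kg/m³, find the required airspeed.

L = ½ρv²S·CL ⇒ v = √(2L/(ρ·S·CL))
v = √(2 × 15600 / (0.832 × 12.4 × 0.521)) = √5805 = 76.2 m/s

v = 76.2 m/s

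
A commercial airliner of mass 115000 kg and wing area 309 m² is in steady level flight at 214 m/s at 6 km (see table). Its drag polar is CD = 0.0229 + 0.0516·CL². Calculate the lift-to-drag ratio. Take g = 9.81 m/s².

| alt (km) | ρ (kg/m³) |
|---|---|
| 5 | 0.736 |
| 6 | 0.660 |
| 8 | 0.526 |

L/D = 9.32

At 6 km, from the table: ρ = 0.660 kg/m³.
In steady level flight, lift balances weight: W = mg = 115000 × 9.81 = 1.1282×10^6 N.
Dynamic pressure q = 0.5 × 0.66 × 214² = 15110 Pa.
CL = W/(q·S) = 1.1282×10^6 / (15110 × 309) = 0.2416.
CD = 0.0229 + 0.0516 × 0.2416² = 0.02591.
L/D = CL/CD = 0.2416 / 0.02591 = 9.32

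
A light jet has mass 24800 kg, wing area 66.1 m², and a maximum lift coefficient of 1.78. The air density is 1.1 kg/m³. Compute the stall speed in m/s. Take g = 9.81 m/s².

Weight W = mg = 24800 × 9.81 = 2.433×10^5 N.
V_stall = √(2W/(ρ·S·CL,max)) = √(2 × 2.433×10^5 / (1.1 × 66.1 × 1.78))
V_stall = √3760 = 61.3 m/s

V_stall = 61.3 m/s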